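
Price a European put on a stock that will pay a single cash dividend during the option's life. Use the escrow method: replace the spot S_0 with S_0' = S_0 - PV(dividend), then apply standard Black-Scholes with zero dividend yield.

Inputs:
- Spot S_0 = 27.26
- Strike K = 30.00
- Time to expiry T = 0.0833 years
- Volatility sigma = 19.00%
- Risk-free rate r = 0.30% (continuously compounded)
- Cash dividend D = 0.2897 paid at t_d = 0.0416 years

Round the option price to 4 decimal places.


PV(D) = D * exp(-r * t_d) = 0.2897 * 0.99987521 = 0.28966385
S_0' = S_0 - PV(D) = 27.2600 - 0.28966385 = 26.97033615
d1 = (ln(S_0'/K) + (r + sigma^2/2)*T) / (sigma*sqrt(T)) = -1.90939938
d2 = d1 - sigma*sqrt(T) = -1.96423668
exp(-rT) = 0.99975013
N(-d1) = 0.97189470; N(-d2) = 0.97524867
P = K * exp(-rT) * N(-d2) - S_0' * N(-d1) = 30.0000 * 0.99975013 * 0.97524867 - 26.97033615 * 0.97189470 = 3.0378

Answer: Price = 3.0378


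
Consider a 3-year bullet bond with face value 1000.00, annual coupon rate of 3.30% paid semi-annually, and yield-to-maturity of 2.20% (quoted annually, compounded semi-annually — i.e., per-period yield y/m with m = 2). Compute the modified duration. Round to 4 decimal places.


Coupon per period c = face * coupon_rate / m = 16.500000
Periods per year m = 2; per-period yield y/m = 0.011000
Number of cashflows N = 6
Cashflows (t years, CF_t, discount factor 1/(1+y/m)^(m*t), PV):
  t = 0.5000: CF_t = 16.500000, DF = 0.989120, PV = 16.320475
  t = 1.0000: CF_t = 16.500000, DF = 0.978358, PV = 16.142903
  t = 1.5000: CF_t = 16.500000, DF = 0.967713, PV = 15.967263
  t = 2.0000: CF_t = 16.500000, DF = 0.957184, PV = 15.793534
  t = 2.5000: CF_t = 16.500000, DF = 0.946769, PV = 15.621695
  t = 3.0000: CF_t = 1016.500000, DF = 0.936468, PV = 951.919995
Price P = sum_t PV_t = 1031.765866
First compute Macaulay numerator sum_t t * PV_t:
  t * PV_t at t = 0.5000: 8.160237
  t * PV_t at t = 1.0000: 16.142903
  t * PV_t at t = 1.5000: 23.950894
  t * PV_t at t = 2.0000: 31.587068
  t * PV_t at t = 2.5000: 39.054239
  t * PV_t at t = 3.0000: 2855.759986
Macaulay duration D = 2974.655328 / 1031.765866 = 2.883072
Modified duration = D / (1 + y/m) = 2.883072 / (1 + 0.011000) = 2.851703

Answer: Modified duration = 2.8517


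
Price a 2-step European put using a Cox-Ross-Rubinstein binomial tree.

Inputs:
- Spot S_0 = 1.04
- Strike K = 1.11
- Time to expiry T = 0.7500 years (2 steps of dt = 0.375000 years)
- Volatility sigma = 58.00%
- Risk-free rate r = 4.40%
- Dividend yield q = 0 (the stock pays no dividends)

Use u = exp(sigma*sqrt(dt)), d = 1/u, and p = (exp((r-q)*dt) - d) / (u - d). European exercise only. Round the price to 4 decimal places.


Answer: Price = V(0,0) = 0.2182

Derivation:
dt = T/N = 0.375000
u = exp(sigma*sqrt(dt)) = 1.426432; d = 1/u = 0.701050
p = (exp((r-q)*dt) - d) / (u - d) = 0.435063
Discount per step: exp(-r*dt) = 0.983635
Stock lattice S(k, i) with i counting down-moves:
  k=0: S(0,0) = 1.0400
  k=1: S(1,0) = 1.4835; S(1,1) = 0.7291
  k=2: S(2,0) = 2.1161; S(2,1) = 1.0400; S(2,2) = 0.5111
Terminal payoffs V(N, i) = max(K - S_T, 0):
  V(2,0) = 0.000000; V(2,1) = 0.070000; V(2,2) = 0.598870
Backward induction: V(k, i) = exp(-r*dt) * [p * V(k+1, i) + (1-p) * V(k+1, i+1)].
  V(1,0) = exp(-r*dt) * [p*0.000000 + (1-p)*0.070000] = 0.038898
  V(1,1) = exp(-r*dt) * [p*0.070000 + (1-p)*0.598870] = 0.362743
  V(0,0) = exp(-r*dt) * [p*0.038898 + (1-p)*0.362743] = 0.218220


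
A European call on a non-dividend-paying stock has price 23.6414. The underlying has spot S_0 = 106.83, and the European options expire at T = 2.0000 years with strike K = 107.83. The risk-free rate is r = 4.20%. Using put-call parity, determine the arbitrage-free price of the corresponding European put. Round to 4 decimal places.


Put-call parity: C - P = S_0 * exp(-qT) - K * exp(-rT).
S_0 * exp(-qT) = 106.8300 * 1.00000000 = 106.83000000
K * exp(-rT) = 107.8300 * 0.91943126 = 99.14227234
P = C - S*exp(-qT) + K*exp(-rT)
P = 23.6414 - 106.83000000 + 99.14227234 = 15.9537

Answer: Put price = 15.9537


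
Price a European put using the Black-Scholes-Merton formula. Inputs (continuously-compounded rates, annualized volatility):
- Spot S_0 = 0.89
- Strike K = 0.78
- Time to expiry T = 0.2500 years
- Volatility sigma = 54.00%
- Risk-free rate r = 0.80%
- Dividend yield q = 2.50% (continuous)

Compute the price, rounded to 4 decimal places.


d1 = (ln(S/K) + (r - q + 0.5*sigma^2) * T) / (sigma * sqrt(T)) = 0.60787979
d2 = d1 - sigma * sqrt(T) = 0.33787979
exp(-rT) = 0.99800200; exp(-qT) = 0.99376949
P = K * exp(-rT) * N(-d2) - S_0 * exp(-qT) * N(-d1)
N(-d1) = 0.27163360; N(-d2) = 0.36772689
P = 0.7800 * 0.99800200 * 0.36772689 - 0.8900 * 0.99376949 * 0.27163360 = 0.0460

Answer: Price = 0.0460


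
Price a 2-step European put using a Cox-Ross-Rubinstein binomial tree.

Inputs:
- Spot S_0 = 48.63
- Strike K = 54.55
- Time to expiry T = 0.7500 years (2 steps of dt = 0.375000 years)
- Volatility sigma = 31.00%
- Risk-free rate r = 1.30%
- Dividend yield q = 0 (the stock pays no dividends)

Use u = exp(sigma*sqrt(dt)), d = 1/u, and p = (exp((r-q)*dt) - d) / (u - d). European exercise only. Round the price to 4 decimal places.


dt = T/N = 0.375000
u = exp(sigma*sqrt(dt)) = 1.209051; d = 1/u = 0.827095
p = (exp((r-q)*dt) - d) / (u - d) = 0.465478
Discount per step: exp(-r*dt) = 0.995137
Stock lattice S(k, i) with i counting down-moves:
  k=0: S(0,0) = 48.6300
  k=1: S(1,0) = 58.7961; S(1,1) = 40.2216
  k=2: S(2,0) = 71.0875; S(2,1) = 48.6300; S(2,2) = 33.2671
Terminal payoffs V(N, i) = max(K - S_T, 0):
  V(2,0) = 0.000000; V(2,1) = 5.920000; V(2,2) = 21.282874
Backward induction: V(k, i) = exp(-r*dt) * [p * V(k+1, i) + (1-p) * V(k+1, i+1)].
  V(1,0) = exp(-r*dt) * [p*0.000000 + (1-p)*5.920000] = 3.148984
  V(1,1) = exp(-r*dt) * [p*5.920000 + (1-p)*21.282874] = 14.063075
  V(0,0) = exp(-r*dt) * [p*3.148984 + (1-p)*14.063075] = 8.939126

Answer: Price = V(0,0) = 8.9391


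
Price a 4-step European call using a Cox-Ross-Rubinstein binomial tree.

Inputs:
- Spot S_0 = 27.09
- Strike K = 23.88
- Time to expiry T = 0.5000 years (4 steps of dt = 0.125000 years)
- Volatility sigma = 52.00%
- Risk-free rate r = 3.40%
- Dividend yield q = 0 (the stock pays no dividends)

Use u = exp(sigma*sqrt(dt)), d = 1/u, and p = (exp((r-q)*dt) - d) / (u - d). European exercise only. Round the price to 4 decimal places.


Answer: Price = V(0,0) = 5.9173

Derivation:
dt = T/N = 0.125000
u = exp(sigma*sqrt(dt)) = 1.201833; d = 1/u = 0.832062
p = (exp((r-q)*dt) - d) / (u - d) = 0.465685
Discount per step: exp(-r*dt) = 0.995759
Stock lattice S(k, i) with i counting down-moves:
  k=0: S(0,0) = 27.0900
  k=1: S(1,0) = 32.5577; S(1,1) = 22.5406
  k=2: S(2,0) = 39.1289; S(2,1) = 27.0900; S(2,2) = 18.7552
  k=3: S(3,0) = 47.0263; S(3,1) = 32.5577; S(3,2) = 22.5406; S(3,3) = 15.6055
  k=4: S(4,0) = 56.5178; S(4,1) = 39.1289; S(4,2) = 27.0900; S(4,3) = 18.7552; S(4,4) = 12.9847
Terminal payoffs V(N, i) = max(S_T - K, 0):
  V(4,0) = 32.637804; V(4,1) = 15.248855; V(4,2) = 3.210000; V(4,3) = 0.000000; V(4,4) = 0.000000
Backward induction: V(k, i) = exp(-r*dt) * [p * V(k+1, i) + (1-p) * V(k+1, i+1)].
  V(3,0) = exp(-r*dt) * [p*32.637804 + (1-p)*15.248855] = 23.247618
  V(3,1) = exp(-r*dt) * [p*15.248855 + (1-p)*3.210000] = 8.778926
  V(3,2) = exp(-r*dt) * [p*3.210000 + (1-p)*0.000000] = 1.488510
  V(3,3) = exp(-r*dt) * [p*0.000000 + (1-p)*0.000000] = 0.000000
  V(2,0) = exp(-r*dt) * [p*23.247618 + (1-p)*8.778926] = 15.450975
  V(2,1) = exp(-r*dt) * [p*8.778926 + (1-p)*1.488510] = 4.862838
  V(2,2) = exp(-r*dt) * [p*1.488510 + (1-p)*0.000000] = 0.690237
  V(1,0) = exp(-r*dt) * [p*15.450975 + (1-p)*4.862838] = 9.752042
  V(1,1) = exp(-r*dt) * [p*4.862838 + (1-p)*0.690237] = 2.622187
  V(0,0) = exp(-r*dt) * [p*9.752042 + (1-p)*2.622187] = 5.917253


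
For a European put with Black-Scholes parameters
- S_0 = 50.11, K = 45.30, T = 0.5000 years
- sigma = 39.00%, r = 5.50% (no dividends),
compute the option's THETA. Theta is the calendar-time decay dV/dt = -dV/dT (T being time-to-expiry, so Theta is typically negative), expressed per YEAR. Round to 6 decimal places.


Answer: Theta = -3.694418

Derivation:
d1 = 0.6035375997; d2 = 0.3277659550
phi(d1) = 0.3325159832; exp(-qT) = 1.0000000000; exp(-rT) = 0.9728746826
Theta = -S*exp(-qT)*phi(d1)*sigma/(2*sqrt(T)) + r*K*exp(-rT)*N(-d2) - q*S*exp(-qT)*N(-d1)
N(-d1) = 0.2730755551; N(-d2) = 0.3715443153; sqrt(T) = 0.7071067812
Term 1 = -50.1100 * 1.0000000000 * 0.3325159832 * 0.3900 / (2 * 0.7071067812) = -4.5950108109
Term 2 = 0.0550 * 45.3000 * 0.9728746826 * 0.3715443153 = 0.9005926831
Term 3 = 0 (no dividend yield, q = 0)
Theta = -4.5950108109 + (0.9005926831) + (0.0000000000) = -3.694418


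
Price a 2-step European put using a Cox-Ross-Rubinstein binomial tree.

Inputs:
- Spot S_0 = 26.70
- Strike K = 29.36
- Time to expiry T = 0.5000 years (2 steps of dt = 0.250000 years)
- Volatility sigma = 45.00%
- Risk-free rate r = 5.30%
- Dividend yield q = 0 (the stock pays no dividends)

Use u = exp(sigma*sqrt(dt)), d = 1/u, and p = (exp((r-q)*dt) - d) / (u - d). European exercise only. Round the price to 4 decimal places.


dt = T/N = 0.250000
u = exp(sigma*sqrt(dt)) = 1.252323; d = 1/u = 0.798516
p = (exp((r-q)*dt) - d) / (u - d) = 0.473378
Discount per step: exp(-r*dt) = 0.986837
Stock lattice S(k, i) with i counting down-moves:
  k=0: S(0,0) = 26.7000
  k=1: S(1,0) = 33.4370; S(1,1) = 21.3204
  k=2: S(2,0) = 41.8739; S(2,1) = 26.7000; S(2,2) = 17.0247
Terminal payoffs V(N, i) = max(K - S_T, 0):
  V(2,0) = 0.000000; V(2,1) = 2.660000; V(2,2) = 12.335328
Backward induction: V(k, i) = exp(-r*dt) * [p * V(k+1, i) + (1-p) * V(k+1, i+1)].
  V(1,0) = exp(-r*dt) * [p*0.000000 + (1-p)*2.660000] = 1.382377
  V(1,1) = exp(-r*dt) * [p*2.660000 + (1-p)*12.335328] = 7.653163
  V(0,0) = exp(-r*dt) * [p*1.382377 + (1-p)*7.653163] = 4.623048

Answer: Price = V(0,0) = 4.6230


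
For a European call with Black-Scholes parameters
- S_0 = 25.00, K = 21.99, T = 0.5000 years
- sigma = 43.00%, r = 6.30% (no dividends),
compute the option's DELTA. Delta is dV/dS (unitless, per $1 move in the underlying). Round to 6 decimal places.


Answer: Delta = 0.750971

Derivation:
d1 = 0.6775497845; d2 = 0.3734938686
phi(d1) = 0.3171198856; exp(-qT) = 1.0000000000; exp(-rT) = 0.9689909565
N(d1) = 0.7509714029
Delta = exp(-qT) * N(d1) = 1.0000000000 * 0.7509714029 = 0.750971


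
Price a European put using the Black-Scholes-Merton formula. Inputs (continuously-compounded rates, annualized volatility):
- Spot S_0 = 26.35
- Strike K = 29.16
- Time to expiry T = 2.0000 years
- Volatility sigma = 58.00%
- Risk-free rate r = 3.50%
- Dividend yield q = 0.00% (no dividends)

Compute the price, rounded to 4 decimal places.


d1 = (ln(S/K) + (r - q + 0.5*sigma^2) * T) / (sigma * sqrt(T)) = 0.37192642
d2 = d1 - sigma * sqrt(T) = -0.44831744
exp(-rT) = 0.93239382; exp(-qT) = 1.00000000
P = K * exp(-rT) * N(-d2) - S_0 * exp(-qT) * N(-d1)
N(-d1) = 0.35497382; N(-d2) = 0.67303794
P = 29.1600 * 0.93239382 * 0.67303794 - 26.3500 * 1.00000000 * 0.35497382 = 8.9454

Answer: Price = 8.9454


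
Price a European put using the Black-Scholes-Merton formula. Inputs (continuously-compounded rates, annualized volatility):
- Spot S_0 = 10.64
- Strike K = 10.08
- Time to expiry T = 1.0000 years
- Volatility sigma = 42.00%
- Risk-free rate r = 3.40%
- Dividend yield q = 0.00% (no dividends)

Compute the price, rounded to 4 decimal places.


d1 = (ln(S/K) + (r - q + 0.5*sigma^2) * T) / (sigma * sqrt(T)) = 0.41968386
d2 = d1 - sigma * sqrt(T) = -0.00031614
exp(-rT) = 0.96657150; exp(-qT) = 1.00000000
P = K * exp(-rT) * N(-d2) - S_0 * exp(-qT) * N(-d1)
N(-d1) = 0.33735821; N(-d2) = 0.50012612
P = 10.0800 * 0.96657150 * 0.50012612 - 10.6400 * 1.00000000 * 0.33735821 = 1.2833

Answer: Price = 1.2833


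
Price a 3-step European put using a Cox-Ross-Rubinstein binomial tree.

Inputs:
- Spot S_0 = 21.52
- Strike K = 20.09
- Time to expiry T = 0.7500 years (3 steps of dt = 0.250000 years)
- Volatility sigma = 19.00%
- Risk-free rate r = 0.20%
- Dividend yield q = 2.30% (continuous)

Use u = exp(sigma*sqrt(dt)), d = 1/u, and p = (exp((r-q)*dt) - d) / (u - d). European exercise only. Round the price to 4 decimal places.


dt = T/N = 0.250000
u = exp(sigma*sqrt(dt)) = 1.099659; d = 1/u = 0.909373
p = (exp((r-q)*dt) - d) / (u - d) = 0.448750
Discount per step: exp(-r*dt) = 0.999500
Stock lattice S(k, i) with i counting down-moves:
  k=0: S(0,0) = 21.5200
  k=1: S(1,0) = 23.6647; S(1,1) = 19.5697
  k=2: S(2,0) = 26.0231; S(2,1) = 21.5200; S(2,2) = 17.7962
  k=3: S(3,0) = 28.6165; S(3,1) = 23.6647; S(3,2) = 19.5697; S(3,3) = 16.1833
Terminal payoffs V(N, i) = max(K - S_T, 0):
  V(3,0) = 0.000000; V(3,1) = 0.000000; V(3,2) = 0.520294; V(3,3) = 3.906653
Backward induction: V(k, i) = exp(-r*dt) * [p * V(k+1, i) + (1-p) * V(k+1, i+1)].
  V(2,0) = exp(-r*dt) * [p*0.000000 + (1-p)*0.000000] = 0.000000
  V(2,1) = exp(-r*dt) * [p*0.000000 + (1-p)*0.520294] = 0.286669
  V(2,2) = exp(-r*dt) * [p*0.520294 + (1-p)*3.906653] = 2.385831
  V(1,0) = exp(-r*dt) * [p*0.000000 + (1-p)*0.286669] = 0.157947
  V(1,1) = exp(-r*dt) * [p*0.286669 + (1-p)*2.385831] = 1.443110
  V(0,0) = exp(-r*dt) * [p*0.157947 + (1-p)*1.443110] = 0.865960

Answer: Price = V(0,0) = 0.8660


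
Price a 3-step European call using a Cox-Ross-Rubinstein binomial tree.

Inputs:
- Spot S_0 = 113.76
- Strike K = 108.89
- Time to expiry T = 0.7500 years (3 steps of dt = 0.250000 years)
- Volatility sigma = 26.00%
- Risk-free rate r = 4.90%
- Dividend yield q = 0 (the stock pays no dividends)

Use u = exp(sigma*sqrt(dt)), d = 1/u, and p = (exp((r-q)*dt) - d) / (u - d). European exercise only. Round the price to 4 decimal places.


Answer: Price = V(0,0) = 15.4608

Derivation:
dt = T/N = 0.250000
u = exp(sigma*sqrt(dt)) = 1.138828; d = 1/u = 0.878095
p = (exp((r-q)*dt) - d) / (u - d) = 0.514818
Discount per step: exp(-r*dt) = 0.987825
Stock lattice S(k, i) with i counting down-moves:
  k=0: S(0,0) = 113.7600
  k=1: S(1,0) = 129.5531; S(1,1) = 99.8921
  k=2: S(2,0) = 147.5388; S(2,1) = 113.7600; S(2,2) = 87.7148
  k=3: S(3,0) = 168.0213; S(3,1) = 129.5531; S(3,2) = 99.8921; S(3,3) = 77.0220
Terminal payoffs V(N, i) = max(S_T - K, 0):
  V(3,0) = 59.131335; V(3,1) = 20.663117; V(3,2) = 0.000000; V(3,3) = 0.000000
Backward induction: V(k, i) = exp(-r*dt) * [p * V(k+1, i) + (1-p) * V(k+1, i+1)].
  V(2,0) = exp(-r*dt) * [p*59.131335 + (1-p)*20.663117] = 39.974532
  V(2,1) = exp(-r*dt) * [p*20.663117 + (1-p)*0.000000] = 10.508218
  V(2,2) = exp(-r*dt) * [p*0.000000 + (1-p)*0.000000] = 0.000000
  V(1,0) = exp(-r*dt) * [p*39.974532 + (1-p)*10.508218] = 25.365358
  V(1,1) = exp(-r*dt) * [p*10.508218 + (1-p)*0.000000] = 5.343950
  V(0,0) = exp(-r*dt) * [p*25.365358 + (1-p)*5.343950] = 15.460764


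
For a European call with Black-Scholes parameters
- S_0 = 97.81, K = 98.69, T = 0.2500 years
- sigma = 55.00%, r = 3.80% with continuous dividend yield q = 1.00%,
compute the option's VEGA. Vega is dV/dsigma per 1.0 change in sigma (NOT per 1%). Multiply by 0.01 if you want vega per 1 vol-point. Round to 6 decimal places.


d1 = 0.1303843532; d2 = -0.1446156468
phi(d1) = 0.3955656263; exp(-qT) = 0.9975031224; exp(-rT) = 0.9905449824
Vega = S * exp(-qT) * phi(d1) * sqrt(T) = 97.8100 * 0.9975031224 * 0.3955656263 * 0.5000000000 = 19.296835

Answer: Vega = 19.296835


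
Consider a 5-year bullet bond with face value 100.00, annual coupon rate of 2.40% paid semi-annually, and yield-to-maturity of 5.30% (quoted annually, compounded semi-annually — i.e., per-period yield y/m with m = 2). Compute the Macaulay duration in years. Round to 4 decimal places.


Coupon per period c = face * coupon_rate / m = 1.200000
Periods per year m = 2; per-period yield y/m = 0.026500
Number of cashflows N = 10
Cashflows (t years, CF_t, discount factor 1/(1+y/m)^(m*t), PV):
  t = 0.5000: CF_t = 1.200000, DF = 0.974184, PV = 1.169021
  t = 1.0000: CF_t = 1.200000, DF = 0.949035, PV = 1.138842
  t = 1.5000: CF_t = 1.200000, DF = 0.924535, PV = 1.109441
  t = 2.0000: CF_t = 1.200000, DF = 0.900667, PV = 1.080800
  t = 2.5000: CF_t = 1.200000, DF = 0.877415, PV = 1.052898
  t = 3.0000: CF_t = 1.200000, DF = 0.854764, PV = 1.025717
  t = 3.5000: CF_t = 1.200000, DF = 0.832698, PV = 0.999237
  t = 4.0000: CF_t = 1.200000, DF = 0.811201, PV = 0.973441
  t = 4.5000: CF_t = 1.200000, DF = 0.790259, PV = 0.948311
  t = 5.0000: CF_t = 101.200000, DF = 0.769858, PV = 77.909600
Price P = sum_t PV_t = 87.407309
Macaulay numerator sum_t t * PV_t:
  t * PV_t at t = 0.5000: 0.584510
  t * PV_t at t = 1.0000: 1.138842
  t * PV_t at t = 1.5000: 1.664162
  t * PV_t at t = 2.0000: 2.161600
  t * PV_t at t = 2.5000: 2.632246
  t * PV_t at t = 3.0000: 3.077151
  t * PV_t at t = 3.5000: 3.497330
  t * PV_t at t = 4.0000: 3.893764
  t * PV_t at t = 4.5000: 4.267398
  t * PV_t at t = 5.0000: 389.548001
Macaulay duration D = (sum_t t * PV_t) / P = 412.465004 / 87.407309 = 4.718885

Answer: Macaulay duration = 4.7189 years


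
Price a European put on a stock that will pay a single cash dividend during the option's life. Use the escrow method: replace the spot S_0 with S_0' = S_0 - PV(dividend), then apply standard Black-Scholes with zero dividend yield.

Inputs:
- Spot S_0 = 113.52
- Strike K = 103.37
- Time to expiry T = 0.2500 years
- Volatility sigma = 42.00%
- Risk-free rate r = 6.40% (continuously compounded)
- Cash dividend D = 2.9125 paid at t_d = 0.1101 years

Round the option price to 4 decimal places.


Answer: Price = 5.1253

Derivation:
PV(D) = D * exp(-r * t_d) = 2.9125 * 0.99297837 = 2.89204950
S_0' = S_0 - PV(D) = 113.5200 - 2.89204950 = 110.62795050
d1 = (ln(S_0'/K) + (r + sigma^2/2)*T) / (sigma*sqrt(T)) = 0.50432376
d2 = d1 - sigma*sqrt(T) = 0.29432376
exp(-rT) = 0.98412732
N(-d1) = 0.30701694; N(-d2) = 0.38425526
P = K * exp(-rT) * N(-d2) - S_0' * N(-d1) = 103.3700 * 0.98412732 * 0.38425526 - 110.62795050 * 0.30701694 = 5.1253


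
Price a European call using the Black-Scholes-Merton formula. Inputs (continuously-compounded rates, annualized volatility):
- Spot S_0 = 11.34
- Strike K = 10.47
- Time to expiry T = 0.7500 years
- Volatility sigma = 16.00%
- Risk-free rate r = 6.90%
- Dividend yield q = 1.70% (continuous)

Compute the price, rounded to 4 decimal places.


Answer: Price = 1.4128

Derivation:
d1 = (ln(S/K) + (r - q + 0.5*sigma^2) * T) / (sigma * sqrt(T)) = 0.92680793
d2 = d1 - sigma * sqrt(T) = 0.78824386
exp(-rT) = 0.94956623; exp(-qT) = 0.98733094
C = S_0 * exp(-qT) * N(d1) - K * exp(-rT) * N(d2)
N(d1) = 0.82298687; N(d2) = 0.78472296
C = 11.3400 * 0.98733094 * 0.82298687 - 10.4700 * 0.94956623 * 0.78472296 = 1.4128


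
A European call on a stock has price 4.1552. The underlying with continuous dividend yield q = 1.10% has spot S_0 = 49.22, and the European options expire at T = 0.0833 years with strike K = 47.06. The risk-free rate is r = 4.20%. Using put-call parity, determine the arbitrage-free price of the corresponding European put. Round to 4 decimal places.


Answer: Put price = 1.8759

Derivation:
Put-call parity: C - P = S_0 * exp(-qT) - K * exp(-rT).
S_0 * exp(-qT) = 49.2200 * 0.99908412 = 49.17492037
K * exp(-rT) = 47.0600 * 0.99650751 = 46.89564356
P = C - S*exp(-qT) + K*exp(-rT)
P = 4.1552 - 49.17492037 + 46.89564356 = 1.8759


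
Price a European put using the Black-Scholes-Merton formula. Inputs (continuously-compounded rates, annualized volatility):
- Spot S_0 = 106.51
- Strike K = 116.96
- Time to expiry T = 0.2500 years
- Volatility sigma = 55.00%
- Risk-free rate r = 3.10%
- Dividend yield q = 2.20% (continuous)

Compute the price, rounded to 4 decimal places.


d1 = (ln(S/K) + (r - q + 0.5*sigma^2) * T) / (sigma * sqrt(T)) = -0.19465679
d2 = d1 - sigma * sqrt(T) = -0.46965679
exp(-rT) = 0.99227995; exp(-qT) = 0.99451510
P = K * exp(-rT) * N(-d2) - S_0 * exp(-qT) * N(-d1)
N(-d1) = 0.57716918; N(-d2) = 0.68069988
P = 116.9600 * 0.99227995 * 0.68069988 - 106.5100 * 0.99451510 * 0.57716918 = 17.8629

Answer: Price = 17.8629


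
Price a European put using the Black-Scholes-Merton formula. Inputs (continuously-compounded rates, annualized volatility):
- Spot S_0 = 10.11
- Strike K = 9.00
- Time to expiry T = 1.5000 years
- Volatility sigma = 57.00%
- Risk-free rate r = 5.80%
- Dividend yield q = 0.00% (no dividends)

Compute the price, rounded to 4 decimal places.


Answer: Price = 1.6766

Derivation:
d1 = (ln(S/K) + (r - q + 0.5*sigma^2) * T) / (sigma * sqrt(T)) = 0.64027005
d2 = d1 - sigma * sqrt(T) = -0.05783452
exp(-rT) = 0.91667710; exp(-qT) = 1.00000000
P = K * exp(-rT) * N(-d2) - S_0 * exp(-qT) * N(-d1)
N(-d1) = 0.26099852; N(-d2) = 0.52305978
P = 9.0000 * 0.91667710 * 0.52305978 - 10.1100 * 1.00000000 * 0.26099852 = 1.6766


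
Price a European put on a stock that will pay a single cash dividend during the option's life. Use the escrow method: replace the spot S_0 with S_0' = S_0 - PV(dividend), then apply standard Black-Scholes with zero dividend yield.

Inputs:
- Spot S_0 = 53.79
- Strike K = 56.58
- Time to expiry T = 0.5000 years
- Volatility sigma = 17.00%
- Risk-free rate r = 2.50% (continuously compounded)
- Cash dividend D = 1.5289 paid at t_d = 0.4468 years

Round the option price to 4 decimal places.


Answer: Price = 4.7784

Derivation:
PV(D) = D * exp(-r * t_d) = 1.5289 * 0.98889215 = 1.51191721
S_0' = S_0 - PV(D) = 53.7900 - 1.51191721 = 52.27808279
d1 = (ln(S_0'/K) + (r + sigma^2/2)*T) / (sigma*sqrt(T)) = -0.49375478
d2 = d1 - sigma*sqrt(T) = -0.61396293
exp(-rT) = 0.98757780
N(-d1) = 0.68926031; N(-d2) = 0.73038009
P = K * exp(-rT) * N(-d2) - S_0' * N(-d1) = 56.5800 * 0.98757780 * 0.73038009 - 52.27808279 * 0.68926031 = 4.7784


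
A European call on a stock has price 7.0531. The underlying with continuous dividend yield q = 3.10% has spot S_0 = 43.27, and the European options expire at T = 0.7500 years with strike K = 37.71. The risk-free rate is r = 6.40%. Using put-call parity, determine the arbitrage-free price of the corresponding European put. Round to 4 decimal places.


Put-call parity: C - P = S_0 * exp(-qT) - K * exp(-rT).
S_0 * exp(-qT) = 43.2700 * 0.97701820 = 42.27557746
K * exp(-rT) = 37.7100 * 0.95313379 = 35.94267511
P = C - S*exp(-qT) + K*exp(-rT)
P = 7.0531 - 42.27557746 + 35.94267511 = 0.7202

Answer: Put price = 0.7202


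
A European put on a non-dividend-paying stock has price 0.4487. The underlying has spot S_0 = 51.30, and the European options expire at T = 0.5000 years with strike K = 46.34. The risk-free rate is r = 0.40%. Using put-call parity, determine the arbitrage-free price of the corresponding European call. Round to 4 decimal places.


Answer: Call price = 5.5013

Derivation:
Put-call parity: C - P = S_0 * exp(-qT) - K * exp(-rT).
S_0 * exp(-qT) = 51.3000 * 1.00000000 = 51.30000000
K * exp(-rT) = 46.3400 * 0.99800200 = 46.24741262
C = P + S*exp(-qT) - K*exp(-rT)
C = 0.4487 + 51.30000000 - 46.24741262 = 5.5013


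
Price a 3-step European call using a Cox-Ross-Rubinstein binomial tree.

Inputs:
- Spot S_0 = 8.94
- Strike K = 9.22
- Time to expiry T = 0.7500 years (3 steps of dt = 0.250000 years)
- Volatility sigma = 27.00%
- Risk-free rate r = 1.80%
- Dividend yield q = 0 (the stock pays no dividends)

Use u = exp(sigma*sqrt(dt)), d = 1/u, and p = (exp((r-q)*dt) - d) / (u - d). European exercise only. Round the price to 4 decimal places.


Answer: Price = V(0,0) = 0.8263

Derivation:
dt = T/N = 0.250000
u = exp(sigma*sqrt(dt)) = 1.144537; d = 1/u = 0.873716
p = (exp((r-q)*dt) - d) / (u - d) = 0.482955
Discount per step: exp(-r*dt) = 0.995510
Stock lattice S(k, i) with i counting down-moves:
  k=0: S(0,0) = 8.9400
  k=1: S(1,0) = 10.2322; S(1,1) = 7.8110
  k=2: S(2,0) = 11.7111; S(2,1) = 8.9400; S(2,2) = 6.8246
  k=3: S(3,0) = 13.4038; S(3,1) = 10.2322; S(3,2) = 7.8110; S(3,3) = 5.9628
Terminal payoffs V(N, i) = max(S_T - K, 0):
  V(3,0) = 4.183764; V(3,1) = 1.012159; V(3,2) = 0.000000; V(3,3) = 0.000000
Backward induction: V(k, i) = exp(-r*dt) * [p * V(k+1, i) + (1-p) * V(k+1, i+1)].
  V(2,0) = exp(-r*dt) * [p*4.183764 + (1-p)*1.012159] = 2.532479
  V(2,1) = exp(-r*dt) * [p*1.012159 + (1-p)*0.000000] = 0.486632
  V(2,2) = exp(-r*dt) * [p*0.000000 + (1-p)*0.000000] = 0.000000
  V(1,0) = exp(-r*dt) * [p*2.532479 + (1-p)*0.486632] = 1.468062
  V(1,1) = exp(-r*dt) * [p*0.486632 + (1-p)*0.000000] = 0.233966
  V(0,0) = exp(-r*dt) * [p*1.468062 + (1-p)*0.233966] = 0.826252


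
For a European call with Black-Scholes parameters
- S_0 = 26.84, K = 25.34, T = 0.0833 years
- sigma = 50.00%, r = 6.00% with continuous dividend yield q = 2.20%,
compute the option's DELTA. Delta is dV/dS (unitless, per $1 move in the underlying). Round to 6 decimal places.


Answer: Delta = 0.687593

Derivation:
d1 = 0.4926039715; d2 = 0.3482952746
phi(d1) = 0.3533600149; exp(-qT) = 0.9981690782; exp(-rT) = 0.9950144692
N(d1) = 0.6888537793
Delta = exp(-qT) * N(d1) = 0.9981690782 * 0.6888537793 = 0.687593


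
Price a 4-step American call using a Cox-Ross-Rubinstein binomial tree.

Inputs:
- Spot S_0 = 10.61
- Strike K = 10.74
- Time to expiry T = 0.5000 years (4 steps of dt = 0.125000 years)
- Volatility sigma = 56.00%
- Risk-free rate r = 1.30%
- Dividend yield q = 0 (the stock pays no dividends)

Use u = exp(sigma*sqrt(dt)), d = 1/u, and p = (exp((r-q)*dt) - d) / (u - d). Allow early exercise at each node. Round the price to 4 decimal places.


dt = T/N = 0.125000
u = exp(sigma*sqrt(dt)) = 1.218950; d = 1/u = 0.820378
p = (exp((r-q)*dt) - d) / (u - d) = 0.454744
Discount per step: exp(-r*dt) = 0.998376
Stock lattice S(k, i) with i counting down-moves:
  k=0: S(0,0) = 10.6100
  k=1: S(1,0) = 12.9331; S(1,1) = 8.7042
  k=2: S(2,0) = 15.7648; S(2,1) = 10.6100; S(2,2) = 7.1407
  k=3: S(3,0) = 19.2164; S(3,1) = 12.9331; S(3,2) = 8.7042; S(3,3) = 5.8581
  k=4: S(4,0) = 23.4239; S(4,1) = 15.7648; S(4,2) = 10.6100; S(4,3) = 7.1407; S(4,4) = 4.8059
Terminal payoffs V(N, i) = max(S_T - K, 0):
  V(4,0) = 12.683892; V(4,1) = 5.024755; V(4,2) = 0.000000; V(4,3) = 0.000000; V(4,4) = 0.000000
Backward induction: V(k, i) = exp(-r*dt) * [p * V(k+1, i) + (1-p) * V(k+1, i+1)]; then take max(V_cont, immediate exercise) for American.
  V(3,0) = exp(-r*dt) * [p*12.683892 + (1-p)*5.024755] = 8.493888; exercise = 8.476449; V(3,0) = max -> 8.493888
  V(3,1) = exp(-r*dt) * [p*5.024755 + (1-p)*0.000000] = 2.281267; exercise = 2.193060; V(3,1) = max -> 2.281267
  V(3,2) = exp(-r*dt) * [p*0.000000 + (1-p)*0.000000] = 0.000000; exercise = 0.000000; V(3,2) = max -> 0.000000
  V(3,3) = exp(-r*dt) * [p*0.000000 + (1-p)*0.000000] = 0.000000; exercise = 0.000000; V(3,3) = max -> 0.000000
  V(2,0) = exp(-r*dt) * [p*8.493888 + (1-p)*2.281267] = 5.098127; exercise = 5.024755; V(2,0) = max -> 5.098127
  V(2,1) = exp(-r*dt) * [p*2.281267 + (1-p)*0.000000] = 1.035708; exercise = 0.000000; V(2,1) = max -> 1.035708
  V(2,2) = exp(-r*dt) * [p*0.000000 + (1-p)*0.000000] = 0.000000; exercise = 0.000000; V(2,2) = max -> 0.000000
  V(1,0) = exp(-r*dt) * [p*5.098127 + (1-p)*1.035708] = 2.878387; exercise = 2.193060; V(1,0) = max -> 2.878387
  V(1,1) = exp(-r*dt) * [p*1.035708 + (1-p)*0.000000] = 0.470217; exercise = 0.000000; V(1,1) = max -> 0.470217
  V(0,0) = exp(-r*dt) * [p*2.878387 + (1-p)*0.470217] = 1.562776; exercise = 0.000000; V(0,0) = max -> 1.562776

Answer: Price = V(0,0) = 1.5628


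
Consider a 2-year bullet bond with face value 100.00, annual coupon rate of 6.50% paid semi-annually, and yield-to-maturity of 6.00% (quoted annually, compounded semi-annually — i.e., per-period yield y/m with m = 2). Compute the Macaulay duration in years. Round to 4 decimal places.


Coupon per period c = face * coupon_rate / m = 3.250000
Periods per year m = 2; per-period yield y/m = 0.030000
Number of cashflows N = 4
Cashflows (t years, CF_t, discount factor 1/(1+y/m)^(m*t), PV):
  t = 0.5000: CF_t = 3.250000, DF = 0.970874, PV = 3.155340
  t = 1.0000: CF_t = 3.250000, DF = 0.942596, PV = 3.063437
  t = 1.5000: CF_t = 3.250000, DF = 0.915142, PV = 2.974210
  t = 2.0000: CF_t = 103.250000, DF = 0.888487, PV = 91.736288
Price P = sum_t PV_t = 100.929275
Macaulay numerator sum_t t * PV_t:
  t * PV_t at t = 0.5000: 1.577670
  t * PV_t at t = 1.0000: 3.063437
  t * PV_t at t = 1.5000: 4.461316
  t * PV_t at t = 2.0000: 183.472575
Macaulay duration D = (sum_t t * PV_t) / P = 192.574998 / 100.929275 = 1.908019

Answer: Macaulay duration = 1.9080 years


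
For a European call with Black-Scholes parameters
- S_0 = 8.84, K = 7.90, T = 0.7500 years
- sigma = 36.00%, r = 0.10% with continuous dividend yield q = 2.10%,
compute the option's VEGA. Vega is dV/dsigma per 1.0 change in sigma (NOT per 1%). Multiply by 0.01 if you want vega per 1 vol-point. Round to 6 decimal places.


Answer: Vega = 2.694118

Derivation:
d1 = 0.4683725742; d2 = 0.1566034289
phi(d1) = 0.3574981945; exp(-qT) = 0.9843733826; exp(-rT) = 0.9992502812
Vega = S * exp(-qT) * phi(d1) * sqrt(T) = 8.8400 * 0.9843733826 * 0.3574981945 * 0.8660254038 = 2.694118


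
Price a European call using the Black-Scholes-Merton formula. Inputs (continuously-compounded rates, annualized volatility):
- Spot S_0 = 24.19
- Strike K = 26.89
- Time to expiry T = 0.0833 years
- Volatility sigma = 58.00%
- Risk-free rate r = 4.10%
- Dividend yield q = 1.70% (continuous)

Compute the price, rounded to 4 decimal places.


d1 = (ln(S/K) + (r - q + 0.5*sigma^2) * T) / (sigma * sqrt(T)) = -0.53647498
d2 = d1 - sigma * sqrt(T) = -0.70387307
exp(-rT) = 0.99659053; exp(-qT) = 0.99858490
C = S_0 * exp(-qT) * N(d1) - K * exp(-rT) * N(d2)
N(d1) = 0.29581516; N(d2) = 0.24075591
C = 24.1900 * 0.99858490 * 0.29581516 - 26.8900 * 0.99659053 * 0.24075591 = 0.6938

Answer: Price = 0.6938


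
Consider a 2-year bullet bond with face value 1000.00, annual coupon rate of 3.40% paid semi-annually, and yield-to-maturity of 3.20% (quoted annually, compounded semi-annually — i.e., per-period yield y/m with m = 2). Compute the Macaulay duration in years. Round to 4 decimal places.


Coupon per period c = face * coupon_rate / m = 17.000000
Periods per year m = 2; per-period yield y/m = 0.016000
Number of cashflows N = 4
Cashflows (t years, CF_t, discount factor 1/(1+y/m)^(m*t), PV):
  t = 0.5000: CF_t = 17.000000, DF = 0.984252, PV = 16.732283
  t = 1.0000: CF_t = 17.000000, DF = 0.968752, PV = 16.468783
  t = 1.5000: CF_t = 17.000000, DF = 0.953496, PV = 16.209432
  t = 2.0000: CF_t = 1017.000000, DF = 0.938480, PV = 954.434482
Price P = sum_t PV_t = 1003.844980
Macaulay numerator sum_t t * PV_t:
  t * PV_t at t = 0.5000: 8.366142
  t * PV_t at t = 1.0000: 16.468783
  t * PV_t at t = 1.5000: 24.314148
  t * PV_t at t = 2.0000: 1908.868964
Macaulay duration D = (sum_t t * PV_t) / P = 1958.018036 / 1003.844980 = 1.950518

Answer: Macaulay duration = 1.9505 years


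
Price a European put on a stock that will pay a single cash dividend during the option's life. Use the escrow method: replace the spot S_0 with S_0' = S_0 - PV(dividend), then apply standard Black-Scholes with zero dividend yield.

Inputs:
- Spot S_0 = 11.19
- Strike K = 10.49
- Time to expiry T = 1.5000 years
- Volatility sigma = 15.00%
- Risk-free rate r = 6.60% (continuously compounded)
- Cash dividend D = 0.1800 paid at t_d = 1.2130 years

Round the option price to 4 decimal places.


Answer: Price = 0.2219

Derivation:
PV(D) = D * exp(-r * t_d) = 0.1800 * 0.92306281 = 0.16615131
S_0' = S_0 - PV(D) = 11.1900 - 0.16615131 = 11.02384869
d1 = (ln(S_0'/K) + (r + sigma^2/2)*T) / (sigma*sqrt(T)) = 0.90094174
d2 = d1 - sigma*sqrt(T) = 0.71723001
exp(-rT) = 0.90574271
N(-d1) = 0.18380965; N(-d2) = 0.23661609
P = K * exp(-rT) * N(-d2) - S_0' * N(-d1) = 10.4900 * 0.90574271 * 0.23661609 - 11.02384869 * 0.18380965 = 0.2219


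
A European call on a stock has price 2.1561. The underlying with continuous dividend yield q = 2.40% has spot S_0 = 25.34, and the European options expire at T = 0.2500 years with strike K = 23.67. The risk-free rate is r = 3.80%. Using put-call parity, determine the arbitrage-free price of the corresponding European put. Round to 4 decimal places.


Answer: Put price = 0.4139

Derivation:
Put-call parity: C - P = S_0 * exp(-qT) - K * exp(-rT).
S_0 * exp(-qT) = 25.3400 * 0.99401796 = 25.18841521
K * exp(-rT) = 23.6700 * 0.99054498 = 23.44619973
P = C - S*exp(-qT) + K*exp(-rT)
P = 2.1561 - 25.18841521 + 23.44619973 = 0.4139


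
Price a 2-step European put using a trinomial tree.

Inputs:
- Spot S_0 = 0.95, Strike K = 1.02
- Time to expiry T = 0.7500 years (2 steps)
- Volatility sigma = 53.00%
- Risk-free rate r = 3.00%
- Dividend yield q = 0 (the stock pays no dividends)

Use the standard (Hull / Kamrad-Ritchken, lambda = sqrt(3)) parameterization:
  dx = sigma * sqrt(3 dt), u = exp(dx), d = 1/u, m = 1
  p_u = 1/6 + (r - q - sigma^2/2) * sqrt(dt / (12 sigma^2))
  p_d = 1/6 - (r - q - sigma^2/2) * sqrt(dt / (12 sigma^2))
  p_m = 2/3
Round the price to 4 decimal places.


Answer: Price = V(0,0) = 0.1898

Derivation:
dt = T/N = 0.375000; dx = sigma*sqrt(3*dt) = 0.562150
u = exp(dx) = 1.754440; d = 1/u = 0.569982
p_u = 0.129827, p_m = 0.666667, p_d = 0.203506
Discount per step: exp(-r*dt) = 0.988813
Stock lattice S(k, j) with j the centered position index:
  k=0: S(0,+0) = 0.9500
  k=1: S(1,-1) = 0.5415; S(1,+0) = 0.9500; S(1,+1) = 1.6667
  k=2: S(2,-2) = 0.3086; S(2,-1) = 0.5415; S(2,+0) = 0.9500; S(2,+1) = 1.6667; S(2,+2) = 2.9242
Terminal payoffs V(N, j) = max(K - S_T, 0):
  V(2,-2) = 0.711364; V(2,-1) = 0.478517; V(2,+0) = 0.070000; V(2,+1) = 0.000000; V(2,+2) = 0.000000
Backward induction: V(k, j) = exp(-r*dt) * [p_u * V(k+1, j+1) + p_m * V(k+1, j) + p_d * V(k+1, j-1)]
  V(1,-1) = exp(-r*dt) * [p_u*0.070000 + p_m*0.478517 + p_d*0.711364] = 0.467576
  V(1,+0) = exp(-r*dt) * [p_u*0.000000 + p_m*0.070000 + p_d*0.478517] = 0.142436
  V(1,+1) = exp(-r*dt) * [p_u*0.000000 + p_m*0.000000 + p_d*0.070000] = 0.014086
  V(0,+0) = exp(-r*dt) * [p_u*0.014086 + p_m*0.142436 + p_d*0.467576] = 0.189794


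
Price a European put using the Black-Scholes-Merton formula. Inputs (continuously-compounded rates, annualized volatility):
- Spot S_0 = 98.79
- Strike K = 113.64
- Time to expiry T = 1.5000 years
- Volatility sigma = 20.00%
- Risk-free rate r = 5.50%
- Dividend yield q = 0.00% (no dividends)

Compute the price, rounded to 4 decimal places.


Answer: Price = 13.1112

Derivation:
d1 = (ln(S/K) + (r - q + 0.5*sigma^2) * T) / (sigma * sqrt(T)) = -0.11242820
d2 = d1 - sigma * sqrt(T) = -0.35737717
exp(-rT) = 0.92081144; exp(-qT) = 1.00000000
P = K * exp(-rT) * N(-d2) - S_0 * exp(-qT) * N(-d1)
N(-d1) = 0.54475805; N(-d2) = 0.63959527
P = 113.6400 * 0.92081144 * 0.63959527 - 98.7900 * 1.00000000 * 0.54475805 = 13.1112


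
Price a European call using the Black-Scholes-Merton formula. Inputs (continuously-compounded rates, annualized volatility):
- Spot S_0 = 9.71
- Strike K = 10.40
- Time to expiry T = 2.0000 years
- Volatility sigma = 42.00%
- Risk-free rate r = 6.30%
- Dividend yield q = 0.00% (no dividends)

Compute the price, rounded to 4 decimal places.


d1 = (ln(S/K) + (r - q + 0.5*sigma^2) * T) / (sigma * sqrt(T)) = 0.39353940
d2 = d1 - sigma * sqrt(T) = -0.20043030
exp(-rT) = 0.88161485; exp(-qT) = 1.00000000
C = S_0 * exp(-qT) * N(d1) - K * exp(-rT) * N(d2)
N(d1) = 0.65303943; N(d2) = 0.42057203
C = 9.7100 * 1.00000000 * 0.65303943 - 10.4000 * 0.88161485 * 0.42057203 = 2.4849

Answer: Price = 2.4849


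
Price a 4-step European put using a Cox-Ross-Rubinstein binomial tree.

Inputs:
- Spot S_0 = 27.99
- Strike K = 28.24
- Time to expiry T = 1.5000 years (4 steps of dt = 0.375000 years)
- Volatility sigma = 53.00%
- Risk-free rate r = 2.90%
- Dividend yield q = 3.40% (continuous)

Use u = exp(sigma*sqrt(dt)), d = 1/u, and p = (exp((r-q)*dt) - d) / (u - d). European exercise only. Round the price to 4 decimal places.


Answer: Price = V(0,0) = 6.6791

Derivation:
dt = T/N = 0.375000
u = exp(sigma*sqrt(dt)) = 1.383418; d = 1/u = 0.722847
p = (exp((r-q)*dt) - d) / (u - d) = 0.416730
Discount per step: exp(-r*dt) = 0.989184
Stock lattice S(k, i) with i counting down-moves:
  k=0: S(0,0) = 27.9900
  k=1: S(1,0) = 38.7219; S(1,1) = 20.2325
  k=2: S(2,0) = 53.5685; S(2,1) = 27.9900; S(2,2) = 14.6250
  k=3: S(3,0) = 74.1077; S(3,1) = 38.7219; S(3,2) = 20.2325; S(3,3) = 10.5716
  k=4: S(4,0) = 102.5219; S(4,1) = 53.5685; S(4,2) = 27.9900; S(4,3) = 14.6250; S(4,4) = 7.6417
Terminal payoffs V(N, i) = max(K - S_T, 0):
  V(4,0) = 0.000000; V(4,1) = 0.000000; V(4,2) = 0.250000; V(4,3) = 13.614998; V(4,4) = 20.598318
Backward induction: V(k, i) = exp(-r*dt) * [p * V(k+1, i) + (1-p) * V(k+1, i+1)].
  V(3,0) = exp(-r*dt) * [p*0.000000 + (1-p)*0.000000] = 0.000000
  V(3,1) = exp(-r*dt) * [p*0.000000 + (1-p)*0.250000] = 0.144240
  V(3,2) = exp(-r*dt) * [p*0.250000 + (1-p)*13.614998] = 7.958387
  V(3,3) = exp(-r*dt) * [p*13.614998 + (1-p)*20.598318] = 17.496845
  V(2,0) = exp(-r*dt) * [p*0.000000 + (1-p)*0.144240] = 0.083221
  V(2,1) = exp(-r*dt) * [p*0.144240 + (1-p)*7.958387] = 4.651143
  V(2,2) = exp(-r*dt) * [p*7.958387 + (1-p)*17.496845] = 13.375632
  V(1,0) = exp(-r*dt) * [p*0.083221 + (1-p)*4.651143] = 2.717837
  V(1,1) = exp(-r*dt) * [p*4.651143 + (1-p)*13.375632] = 9.634531
  V(0,0) = exp(-r*dt) * [p*2.717837 + (1-p)*9.634531] = 6.679108


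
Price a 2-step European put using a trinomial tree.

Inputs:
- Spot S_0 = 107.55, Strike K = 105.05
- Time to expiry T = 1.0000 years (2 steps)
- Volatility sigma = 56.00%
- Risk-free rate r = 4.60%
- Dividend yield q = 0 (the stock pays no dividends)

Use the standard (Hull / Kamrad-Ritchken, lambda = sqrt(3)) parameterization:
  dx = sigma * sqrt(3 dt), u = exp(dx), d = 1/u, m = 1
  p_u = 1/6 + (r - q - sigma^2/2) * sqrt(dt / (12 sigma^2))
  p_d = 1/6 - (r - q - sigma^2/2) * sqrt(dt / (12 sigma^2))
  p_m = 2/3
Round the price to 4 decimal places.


dt = T/N = 0.500000; dx = sigma*sqrt(3*dt) = 0.685857
u = exp(dx) = 1.985473; d = 1/u = 0.503658
p_u = 0.126279, p_m = 0.666667, p_d = 0.207054
Discount per step: exp(-r*dt) = 0.977262
Stock lattice S(k, j) with j the centered position index:
  k=0: S(0,+0) = 107.5500
  k=1: S(1,-1) = 54.1685; S(1,+0) = 107.5500; S(1,+1) = 213.5376
  k=2: S(2,-2) = 27.2824; S(2,-1) = 54.1685; S(2,+0) = 107.5500; S(2,+1) = 213.5376; S(2,+2) = 423.9731
Terminal payoffs V(N, j) = max(K - S_T, 0):
  V(2,-2) = 77.767606; V(2,-1) = 50.881545; V(2,+0) = 0.000000; V(2,+1) = 0.000000; V(2,+2) = 0.000000
Backward induction: V(k, j) = exp(-r*dt) * [p_u * V(k+1, j+1) + p_m * V(k+1, j) + p_d * V(k+1, j-1)]
  V(1,-1) = exp(-r*dt) * [p_u*0.000000 + p_m*50.881545 + p_d*77.767606] = 48.885729
  V(1,+0) = exp(-r*dt) * [p_u*0.000000 + p_m*0.000000 + p_d*50.881545] = 10.295687
  V(1,+1) = exp(-r*dt) * [p_u*0.000000 + p_m*0.000000 + p_d*0.000000] = 0.000000
  V(0,+0) = exp(-r*dt) * [p_u*0.000000 + p_m*10.295687 + p_d*48.885729] = 16.599567

Answer: Price = V(0,0) = 16.5996


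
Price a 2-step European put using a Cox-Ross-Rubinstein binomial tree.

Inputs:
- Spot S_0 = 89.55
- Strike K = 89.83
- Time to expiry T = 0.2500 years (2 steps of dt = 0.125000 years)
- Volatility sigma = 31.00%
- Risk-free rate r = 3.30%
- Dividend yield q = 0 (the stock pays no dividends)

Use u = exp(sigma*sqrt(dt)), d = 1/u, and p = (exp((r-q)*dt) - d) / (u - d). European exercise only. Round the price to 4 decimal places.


Answer: Price = V(0,0) = 4.7320

Derivation:
dt = T/N = 0.125000
u = exp(sigma*sqrt(dt)) = 1.115833; d = 1/u = 0.896191
p = (exp((r-q)*dt) - d) / (u - d) = 0.491446
Discount per step: exp(-r*dt) = 0.995883
Stock lattice S(k, i) with i counting down-moves:
  k=0: S(0,0) = 89.5500
  k=1: S(1,0) = 99.9229; S(1,1) = 80.2539
  k=2: S(2,0) = 111.4973; S(2,1) = 89.5500; S(2,2) = 71.9229
Terminal payoffs V(N, i) = max(K - S_T, 0):
  V(2,0) = 0.000000; V(2,1) = 0.280000; V(2,2) = 17.907149
Backward induction: V(k, i) = exp(-r*dt) * [p * V(k+1, i) + (1-p) * V(k+1, i+1)].
  V(1,0) = exp(-r*dt) * [p*0.000000 + (1-p)*0.280000] = 0.141809
  V(1,1) = exp(-r*dt) * [p*0.280000 + (1-p)*17.907149] = 9.206297
  V(0,0) = exp(-r*dt) * [p*0.141809 + (1-p)*9.206297] = 4.732028


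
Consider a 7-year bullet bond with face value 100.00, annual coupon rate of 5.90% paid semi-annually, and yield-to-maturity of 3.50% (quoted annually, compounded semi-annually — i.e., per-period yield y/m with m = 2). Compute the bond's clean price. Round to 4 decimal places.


Coupon per period c = face * coupon_rate / m = 2.950000
Periods per year m = 2; per-period yield y/m = 0.017500
Number of cashflows N = 14
Cashflows (t years, CF_t, discount factor 1/(1+y/m)^(m*t), PV):
  t = 0.5000: CF_t = 2.950000, DF = 0.982801, PV = 2.899263
  t = 1.0000: CF_t = 2.950000, DF = 0.965898, PV = 2.849398
  t = 1.5000: CF_t = 2.950000, DF = 0.949285, PV = 2.800392
  t = 2.0000: CF_t = 2.950000, DF = 0.932959, PV = 2.752228
  t = 2.5000: CF_t = 2.950000, DF = 0.916913, PV = 2.704892
  t = 3.0000: CF_t = 2.950000, DF = 0.901143, PV = 2.658370
  t = 3.5000: CF_t = 2.950000, DF = 0.885644, PV = 2.612649
  t = 4.0000: CF_t = 2.950000, DF = 0.870412, PV = 2.567714
  t = 4.5000: CF_t = 2.950000, DF = 0.855441, PV = 2.523552
  t = 5.0000: CF_t = 2.950000, DF = 0.840729, PV = 2.480149
  t = 5.5000: CF_t = 2.950000, DF = 0.826269, PV = 2.437493
  t = 6.0000: CF_t = 2.950000, DF = 0.812058, PV = 2.395571
  t = 6.5000: CF_t = 2.950000, DF = 0.798091, PV = 2.354369
  t = 7.0000: CF_t = 102.950000, DF = 0.784365, PV = 80.750366
Price P = sum_t PV_t = 114.786407

Answer: Price = 114.7864
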